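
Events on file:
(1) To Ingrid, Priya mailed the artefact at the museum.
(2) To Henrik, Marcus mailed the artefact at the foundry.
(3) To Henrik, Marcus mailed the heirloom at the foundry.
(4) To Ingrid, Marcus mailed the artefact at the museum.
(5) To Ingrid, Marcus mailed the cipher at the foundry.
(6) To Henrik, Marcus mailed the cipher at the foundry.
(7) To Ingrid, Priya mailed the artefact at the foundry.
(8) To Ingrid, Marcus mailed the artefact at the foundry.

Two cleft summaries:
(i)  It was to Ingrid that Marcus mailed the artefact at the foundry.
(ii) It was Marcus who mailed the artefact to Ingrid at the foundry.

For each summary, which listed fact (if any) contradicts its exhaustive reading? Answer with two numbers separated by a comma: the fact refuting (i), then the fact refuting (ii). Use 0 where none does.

2, 7

Summary (i) focuses "Ingrid" (the recipient); background agent = Marcus, thing = the artefact, setting = at the foundry. Fact (2) matches that background with recipient = Henrik — refutes (i).
Summary (ii) focuses "Marcus" (the agent); background thing = the artefact, recipient = Ingrid, setting = at the foundry. Fact (7) matches that background with agent = Priya — refutes (ii).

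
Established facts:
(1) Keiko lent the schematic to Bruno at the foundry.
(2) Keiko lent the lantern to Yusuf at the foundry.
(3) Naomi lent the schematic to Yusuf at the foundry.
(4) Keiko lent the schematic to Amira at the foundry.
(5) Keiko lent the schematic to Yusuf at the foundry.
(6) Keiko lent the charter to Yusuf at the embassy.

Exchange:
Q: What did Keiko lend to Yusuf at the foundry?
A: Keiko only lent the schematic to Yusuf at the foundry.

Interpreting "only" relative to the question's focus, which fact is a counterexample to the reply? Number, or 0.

2

The question "What did ...?" targets the thing, so in the reply the focus falls on "the schematic".
So "only" ranges over things; the rest (agent = Keiko, recipient = Yusuf, setting = at the foundry) is presupposed.
Fact (2) keeps agent = Keiko, recipient = Yusuf, setting = at the foundry but has thing = the lantern; that refutes the reply.
(Fact (1) would refute a reading with focus on the recipient — but that is not what the question asks.)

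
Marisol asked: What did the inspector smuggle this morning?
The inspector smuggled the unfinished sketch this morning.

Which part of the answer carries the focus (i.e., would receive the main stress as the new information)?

the unfinished sketch

The wh-word "what" asks about the direct object.
In the answer, "the inspector" and "this morning" are given — repeated from the question.
The constituent filling the direct object gap is "the unfinished sketch"; that is the focus and would carry nuclear stress.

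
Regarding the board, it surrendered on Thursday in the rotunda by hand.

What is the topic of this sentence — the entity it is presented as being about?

The construction explicitly marks "the board" as what the sentence is about — the topic.
The remainder of the clause is the comment (what is said about the topic).

the board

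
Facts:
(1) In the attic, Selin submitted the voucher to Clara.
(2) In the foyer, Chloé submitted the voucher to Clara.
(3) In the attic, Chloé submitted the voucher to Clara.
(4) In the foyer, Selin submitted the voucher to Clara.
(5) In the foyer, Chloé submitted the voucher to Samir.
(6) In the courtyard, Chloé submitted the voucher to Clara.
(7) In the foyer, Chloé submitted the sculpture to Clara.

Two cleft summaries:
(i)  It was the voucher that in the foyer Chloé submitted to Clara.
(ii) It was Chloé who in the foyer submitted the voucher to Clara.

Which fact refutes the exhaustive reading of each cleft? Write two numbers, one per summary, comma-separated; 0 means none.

(i): focus "the voucher". Looking for same agent, recipient, setting (Chloé / Clara / in the foyer) with some other thing — fact (7) has the sculpture there. Refuted.
(ii): focus "Chloé". Looking for same thing, recipient, setting (the voucher / Clara / in the foyer) with some other agent — fact (4) has Selin there. Refuted.

7, 4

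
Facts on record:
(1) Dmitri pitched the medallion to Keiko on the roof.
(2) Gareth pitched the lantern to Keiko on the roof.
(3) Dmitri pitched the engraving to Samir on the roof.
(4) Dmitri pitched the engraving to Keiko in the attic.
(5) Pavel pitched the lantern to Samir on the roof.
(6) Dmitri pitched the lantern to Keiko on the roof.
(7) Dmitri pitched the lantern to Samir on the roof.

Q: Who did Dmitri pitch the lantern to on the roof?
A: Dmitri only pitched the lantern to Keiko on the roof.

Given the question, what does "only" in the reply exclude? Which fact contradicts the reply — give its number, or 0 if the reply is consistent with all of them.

7

The question "Who did ... to ...?" targets the recipient, so in the reply the focus falls on "Keiko".
So "only" ranges over recipients; the rest (agent = Dmitri, thing = the lantern, setting = on the roof) is presupposed.
Fact (7) keeps agent = Dmitri, thing = the lantern, setting = on the roof but has recipient = Samir; that refutes the reply.
(Fact (1) would refute a reading with focus on the thing — but that is not what the question asks.)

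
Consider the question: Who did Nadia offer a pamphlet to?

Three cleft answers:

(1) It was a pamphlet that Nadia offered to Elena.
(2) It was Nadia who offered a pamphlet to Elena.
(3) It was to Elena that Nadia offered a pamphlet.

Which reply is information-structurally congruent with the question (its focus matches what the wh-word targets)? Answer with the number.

The question word "who" targets the recipient.
Option (1) clefts "a pamphlet" — the direct object, not what was asked.
Option (2) clefts "Nadia" — the subject (agent), not what was asked.
Option (3) clefts "to Elena" — that matches what the question asks about.
So the congruent reply is (3).

3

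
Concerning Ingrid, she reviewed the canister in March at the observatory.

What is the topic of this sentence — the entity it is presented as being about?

Ingrid

The construction explicitly marks "Ingrid" as what the sentence is about — the topic.
The remainder of the clause is the comment (what is said about the topic).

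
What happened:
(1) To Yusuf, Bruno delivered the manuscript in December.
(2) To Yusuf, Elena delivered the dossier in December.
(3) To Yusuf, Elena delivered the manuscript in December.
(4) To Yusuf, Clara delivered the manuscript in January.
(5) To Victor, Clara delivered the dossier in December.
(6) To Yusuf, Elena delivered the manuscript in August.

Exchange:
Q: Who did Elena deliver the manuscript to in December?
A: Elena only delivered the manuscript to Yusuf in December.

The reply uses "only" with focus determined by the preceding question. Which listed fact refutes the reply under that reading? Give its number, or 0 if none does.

0

Answering "Who did ... to ...?" puts focus on the recipient — here, "Yusuf".
"Only" then excludes alternative recipients while the background — Elena as agent and the manuscript as thing and in December as setting — is held fixed.
No listed fact shares that background with another recipient. Nothing contradicts the reply.
(Fact (6) would refute a reading with focus on the setting — but that is not what the question asks.)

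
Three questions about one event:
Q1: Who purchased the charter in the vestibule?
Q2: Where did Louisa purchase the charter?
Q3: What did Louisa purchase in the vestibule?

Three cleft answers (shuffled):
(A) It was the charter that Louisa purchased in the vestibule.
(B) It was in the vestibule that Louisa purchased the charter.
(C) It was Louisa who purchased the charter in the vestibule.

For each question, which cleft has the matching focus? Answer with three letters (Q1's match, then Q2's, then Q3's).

Q1 asks about the subject (agent); cleft (C) focuses "Louisa", which is the subject (agent) — so Q1 → C.
Q2 asks about the location; cleft (B) focuses "in the vestibule", which is the location — so Q2 → B.
Q3 asks about the direct object; cleft (A) focuses "the charter", which is the direct object — so Q3 → A.
Mapping: Q1→C, Q2→B, Q3→A.

CBA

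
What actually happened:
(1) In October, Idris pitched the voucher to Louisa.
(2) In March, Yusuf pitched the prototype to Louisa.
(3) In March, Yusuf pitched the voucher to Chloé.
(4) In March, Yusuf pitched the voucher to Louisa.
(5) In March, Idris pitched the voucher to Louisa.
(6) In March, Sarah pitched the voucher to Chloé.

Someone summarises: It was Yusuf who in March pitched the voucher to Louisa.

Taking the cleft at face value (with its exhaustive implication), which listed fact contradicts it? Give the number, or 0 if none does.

5

The cleft puts "Yusuf" in focus and presupposes the open proposition with thing = the voucher, recipient = Louisa, setting = in March.
Exhaustivity: Yusuf is the only agent satisfying that background.
Fact (5) shares the background but with agent = Idris; exhaustivity is violated.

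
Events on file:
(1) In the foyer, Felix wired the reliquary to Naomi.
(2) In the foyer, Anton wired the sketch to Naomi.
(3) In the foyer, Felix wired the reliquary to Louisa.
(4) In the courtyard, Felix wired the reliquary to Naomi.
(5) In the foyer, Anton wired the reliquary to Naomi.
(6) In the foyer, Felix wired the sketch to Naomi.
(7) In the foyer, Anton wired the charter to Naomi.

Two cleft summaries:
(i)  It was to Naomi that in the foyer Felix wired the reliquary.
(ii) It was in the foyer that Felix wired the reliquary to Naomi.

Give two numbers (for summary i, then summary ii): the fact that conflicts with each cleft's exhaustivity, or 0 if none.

(i): focus "Naomi". Looking for same agent, thing, setting (Felix / the reliquary / in the foyer) with some other recipient — fact (3) has Louisa there. Refuted.
(ii): focus "in the foyer". Looking for same agent, thing, recipient (Felix / the reliquary / Naomi) with some other setting — fact (4) has in the courtyard there. Refuted.

3, 4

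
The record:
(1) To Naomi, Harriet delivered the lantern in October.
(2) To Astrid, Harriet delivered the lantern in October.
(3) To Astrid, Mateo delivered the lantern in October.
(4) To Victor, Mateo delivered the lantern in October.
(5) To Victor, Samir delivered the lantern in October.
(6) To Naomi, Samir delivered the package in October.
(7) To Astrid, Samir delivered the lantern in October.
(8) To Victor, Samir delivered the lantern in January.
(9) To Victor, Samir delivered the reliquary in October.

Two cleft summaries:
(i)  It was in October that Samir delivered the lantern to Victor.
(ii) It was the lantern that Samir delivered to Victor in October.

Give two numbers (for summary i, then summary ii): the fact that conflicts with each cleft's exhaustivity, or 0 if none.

Summary (i) focuses "in October" (the setting); background agent = Samir, thing = the lantern, recipient = Victor. Fact (8) matches that background with setting = in January — refutes (i).
Summary (ii) focuses "the lantern" (the thing); background agent = Samir, recipient = Victor, setting = in October. Fact (9) matches that background with thing = the reliquary — refutes (ii).

8, 9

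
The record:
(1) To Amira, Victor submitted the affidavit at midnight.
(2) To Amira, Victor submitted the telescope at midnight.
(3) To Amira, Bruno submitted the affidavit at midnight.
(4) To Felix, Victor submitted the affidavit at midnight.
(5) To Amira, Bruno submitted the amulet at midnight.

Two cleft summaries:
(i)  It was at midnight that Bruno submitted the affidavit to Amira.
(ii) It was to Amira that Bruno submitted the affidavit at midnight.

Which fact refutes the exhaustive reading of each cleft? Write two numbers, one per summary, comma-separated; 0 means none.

0, 0

Summary (i) focuses "at midnight" (the setting); background Bruno as agent and the affidavit as thing and Amira as recipient. No fact matches that background with a different setting, so 0.
Summary (ii) focuses "Amira" (the recipient); background Bruno as agent and the affidavit as thing and at midnight as setting. No fact matches that background with a different recipient, so 0.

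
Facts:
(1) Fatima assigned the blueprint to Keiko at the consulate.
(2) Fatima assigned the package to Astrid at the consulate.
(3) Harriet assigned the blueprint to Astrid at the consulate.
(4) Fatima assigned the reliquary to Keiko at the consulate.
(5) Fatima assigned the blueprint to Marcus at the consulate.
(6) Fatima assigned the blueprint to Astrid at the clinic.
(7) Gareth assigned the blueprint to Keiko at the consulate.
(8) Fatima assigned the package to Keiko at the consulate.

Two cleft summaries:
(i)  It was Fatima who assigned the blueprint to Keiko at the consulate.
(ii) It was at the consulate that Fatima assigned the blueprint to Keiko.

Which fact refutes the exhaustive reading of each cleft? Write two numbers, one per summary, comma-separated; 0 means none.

7, 0

(i): focus "Fatima". Looking for the blueprint as thing and Keiko as recipient and at the consulate as setting with some other agent — fact (7) has Gareth there. Refuted.
(ii): focus "at the consulate". No fact shares Fatima as agent and the blueprint as thing and Keiko as recipient with a different setting. 0.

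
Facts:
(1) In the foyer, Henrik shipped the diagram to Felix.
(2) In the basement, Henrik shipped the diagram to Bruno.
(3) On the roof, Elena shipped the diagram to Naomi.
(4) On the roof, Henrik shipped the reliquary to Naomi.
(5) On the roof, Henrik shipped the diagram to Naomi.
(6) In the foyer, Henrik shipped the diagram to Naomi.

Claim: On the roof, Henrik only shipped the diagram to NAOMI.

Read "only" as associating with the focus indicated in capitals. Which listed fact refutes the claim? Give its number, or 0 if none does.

Focus (in capitals) is "Naomi" — the recipient. "Only" excludes alternative recipients while holding fixed agent = Henrik, thing = the diagram, setting = on the roof.
Every other fact changes something in the background, not just the recipient. Nothing refutes the claim.

0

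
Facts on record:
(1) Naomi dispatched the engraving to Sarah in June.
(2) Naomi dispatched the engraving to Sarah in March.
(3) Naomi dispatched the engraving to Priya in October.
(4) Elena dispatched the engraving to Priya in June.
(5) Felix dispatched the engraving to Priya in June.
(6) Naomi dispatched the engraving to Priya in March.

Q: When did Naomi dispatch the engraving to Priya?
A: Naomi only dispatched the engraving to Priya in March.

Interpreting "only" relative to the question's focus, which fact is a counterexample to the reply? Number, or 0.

3

The question "When did ...?" targets the setting, so in the reply the focus falls on "in March".
"Only" then excludes alternative settings while the background — agent = Naomi, thing = the engraving, recipient = Priya — is held fixed.
Fact (3) shares the background with a different setting (in October) — counterexample.
(Fact (2) would refute a reading with focus on the recipient — but that is not what the question asks.)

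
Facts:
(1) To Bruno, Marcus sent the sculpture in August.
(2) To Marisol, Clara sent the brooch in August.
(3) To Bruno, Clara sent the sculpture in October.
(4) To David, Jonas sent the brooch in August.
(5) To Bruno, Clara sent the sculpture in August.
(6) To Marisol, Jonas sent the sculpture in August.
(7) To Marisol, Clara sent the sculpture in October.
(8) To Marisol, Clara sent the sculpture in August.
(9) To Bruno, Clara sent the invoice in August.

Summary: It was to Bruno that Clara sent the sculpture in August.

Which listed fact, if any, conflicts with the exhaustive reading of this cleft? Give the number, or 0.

8

The cleft puts "Bruno" in focus and presupposes the open proposition with same agent, thing, setting (Clara / the sculpture / in August).
Exhaustivity: Bruno is the only recipient satisfying that background.
Fact (8) shares the background but with recipient = Marisol; exhaustivity is violated.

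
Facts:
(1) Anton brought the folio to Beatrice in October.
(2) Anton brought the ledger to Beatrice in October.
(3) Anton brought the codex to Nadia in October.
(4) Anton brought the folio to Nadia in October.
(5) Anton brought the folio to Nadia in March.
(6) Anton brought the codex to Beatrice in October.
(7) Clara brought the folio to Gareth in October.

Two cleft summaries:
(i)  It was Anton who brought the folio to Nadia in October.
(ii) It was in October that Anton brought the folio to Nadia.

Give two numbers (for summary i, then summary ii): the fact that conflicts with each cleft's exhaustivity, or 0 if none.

Summary (i) focuses "Anton" (the agent); background same thing, recipient, setting (the folio / Nadia / in October). No fact matches that background with a different agent, so 0.
Summary (ii) focuses "in October" (the setting); background same agent, thing, recipient (Anton / the folio / Nadia). Fact (5) matches that background with setting = in March — refutes (ii).

0, 5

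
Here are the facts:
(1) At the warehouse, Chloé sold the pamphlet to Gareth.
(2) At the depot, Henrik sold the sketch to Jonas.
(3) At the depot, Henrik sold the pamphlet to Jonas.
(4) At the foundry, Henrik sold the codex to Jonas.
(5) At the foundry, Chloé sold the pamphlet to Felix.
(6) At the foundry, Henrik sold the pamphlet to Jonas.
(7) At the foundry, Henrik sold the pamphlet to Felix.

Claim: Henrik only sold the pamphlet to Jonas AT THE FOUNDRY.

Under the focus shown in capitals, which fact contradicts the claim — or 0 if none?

The capitals mark "at the foundry" as focus. So "only" rules out other settings, with the rest (same agent, thing, recipient (Henrik / the pamphlet / Jonas)) as background.
Fact (3) matches on same agent, thing, recipient (Henrik / the pamphlet / Jonas), but has setting = at the depot instead. That refutes the claim.

3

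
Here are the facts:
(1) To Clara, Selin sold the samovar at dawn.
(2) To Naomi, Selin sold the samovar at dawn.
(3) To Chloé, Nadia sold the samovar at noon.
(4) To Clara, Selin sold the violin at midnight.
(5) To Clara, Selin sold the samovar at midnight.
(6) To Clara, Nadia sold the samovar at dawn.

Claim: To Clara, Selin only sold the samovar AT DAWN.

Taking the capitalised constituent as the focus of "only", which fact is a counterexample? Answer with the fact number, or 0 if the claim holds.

5

The capitals mark "at dawn" as focus. So "only" rules out other settings, with the rest (agent = Selin, thing = the samovar, recipient = Clara) as background.
Fact (5) shares the background but differs in setting (at midnight) — a counterexample.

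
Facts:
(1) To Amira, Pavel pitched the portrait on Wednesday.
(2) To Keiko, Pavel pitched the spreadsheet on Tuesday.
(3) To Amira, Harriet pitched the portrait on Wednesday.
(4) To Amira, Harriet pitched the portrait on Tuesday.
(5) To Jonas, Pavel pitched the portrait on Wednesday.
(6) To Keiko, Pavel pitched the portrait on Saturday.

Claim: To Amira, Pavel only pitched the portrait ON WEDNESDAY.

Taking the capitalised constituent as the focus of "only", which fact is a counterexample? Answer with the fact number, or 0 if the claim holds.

0

The capitals mark "on Wednesday" as focus. So "only" rules out other settings, with the rest (Pavel as agent and the portrait as thing and Amira as recipient) as background.
No fact matches Pavel as agent and the portrait as thing and Amira as recipient with a different setting — every other fact differs on at least one backgrounded slot. So no fact refutes it.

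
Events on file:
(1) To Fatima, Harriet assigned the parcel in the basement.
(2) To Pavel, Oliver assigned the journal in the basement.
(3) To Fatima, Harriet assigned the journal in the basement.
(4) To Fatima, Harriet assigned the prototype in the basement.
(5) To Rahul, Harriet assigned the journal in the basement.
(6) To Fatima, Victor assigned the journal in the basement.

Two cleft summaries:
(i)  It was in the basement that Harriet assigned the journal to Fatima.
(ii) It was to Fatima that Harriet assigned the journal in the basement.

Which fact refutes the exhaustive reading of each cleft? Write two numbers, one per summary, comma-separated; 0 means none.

0, 5

(i): focus "in the basement". No fact shares same agent, thing, recipient (Harriet / the journal / Fatima) with a different setting. 0.
(ii): focus "Fatima". Looking for same agent, thing, setting (Harriet / the journal / in the basement) with some other recipient — fact (5) has Rahul there. Refuted.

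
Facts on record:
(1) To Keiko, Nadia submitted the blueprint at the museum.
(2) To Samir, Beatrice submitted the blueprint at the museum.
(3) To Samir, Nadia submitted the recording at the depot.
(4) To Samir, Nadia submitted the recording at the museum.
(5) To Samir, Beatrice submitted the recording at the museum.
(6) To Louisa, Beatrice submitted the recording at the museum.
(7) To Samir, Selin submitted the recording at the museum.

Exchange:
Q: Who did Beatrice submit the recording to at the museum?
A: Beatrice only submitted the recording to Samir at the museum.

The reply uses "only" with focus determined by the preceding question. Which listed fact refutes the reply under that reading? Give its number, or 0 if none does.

The question "Who did ... to ...?" targets the recipient, so in the reply the focus falls on "Samir".
"Only" then excludes alternative recipients while the background — same agent, thing, setting (Beatrice / the recording / at the museum) — is held fixed.
Fact (6) keeps same agent, thing, setting (Beatrice / the recording / at the museum) but has recipient = Louisa; that refutes the reply.
(Fact (2) would refute a reading with focus on the thing — but that is not what the question asks.)

6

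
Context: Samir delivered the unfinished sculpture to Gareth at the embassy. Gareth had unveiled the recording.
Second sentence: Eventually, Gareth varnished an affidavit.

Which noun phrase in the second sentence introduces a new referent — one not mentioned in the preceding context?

an affidavit

"Gareth" in the second sentence is given — already mentioned in the context.
"an affidavit" has no antecedent in the context; it is discourse-new (the indefinite article also signals a new referent).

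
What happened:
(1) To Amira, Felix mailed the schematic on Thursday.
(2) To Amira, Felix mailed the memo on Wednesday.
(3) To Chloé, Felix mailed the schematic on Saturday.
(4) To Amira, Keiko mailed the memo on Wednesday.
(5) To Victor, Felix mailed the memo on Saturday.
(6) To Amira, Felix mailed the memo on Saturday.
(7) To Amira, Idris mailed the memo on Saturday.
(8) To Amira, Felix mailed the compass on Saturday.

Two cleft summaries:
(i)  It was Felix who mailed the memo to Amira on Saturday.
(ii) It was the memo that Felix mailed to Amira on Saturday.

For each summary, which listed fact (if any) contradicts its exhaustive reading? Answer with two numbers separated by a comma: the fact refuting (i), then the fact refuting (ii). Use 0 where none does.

Summary (i) focuses "Felix" (the agent); background thing = the memo, recipient = Amira, setting = on Saturday. Fact (7) matches that background with agent = Idris — refutes (i).
Summary (ii) focuses "the memo" (the thing); background agent = Felix, recipient = Amira, setting = on Saturday. Fact (8) matches that background with thing = the compass — refutes (ii).

7, 8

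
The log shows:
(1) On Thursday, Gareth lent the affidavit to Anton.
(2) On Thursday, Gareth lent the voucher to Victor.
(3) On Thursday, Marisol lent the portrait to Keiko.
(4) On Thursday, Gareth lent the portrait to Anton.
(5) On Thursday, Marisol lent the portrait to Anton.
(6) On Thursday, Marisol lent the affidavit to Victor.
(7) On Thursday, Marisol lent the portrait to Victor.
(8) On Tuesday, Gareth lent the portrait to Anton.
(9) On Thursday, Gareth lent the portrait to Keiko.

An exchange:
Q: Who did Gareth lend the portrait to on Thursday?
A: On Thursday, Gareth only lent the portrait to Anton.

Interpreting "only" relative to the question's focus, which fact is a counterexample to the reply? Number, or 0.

The question "Who did ... to ...?" targets the recipient, so in the reply the focus falls on "Anton".
So "only" ranges over recipients; the rest (same agent, thing, setting (Gareth / the portrait / on Thursday)) is presupposed.
Fact (9) keeps same agent, thing, setting (Gareth / the portrait / on Thursday) but has recipient = Keiko; that refutes the reply.
(Fact (8) would refute a reading with focus on the setting — but that is not what the question asks.)

9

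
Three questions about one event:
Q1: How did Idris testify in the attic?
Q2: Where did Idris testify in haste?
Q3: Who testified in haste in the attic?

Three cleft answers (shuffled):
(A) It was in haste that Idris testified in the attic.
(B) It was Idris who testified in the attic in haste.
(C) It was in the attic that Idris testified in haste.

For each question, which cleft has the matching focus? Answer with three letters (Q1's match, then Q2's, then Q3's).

ACB

Q1 asks about the manner; cleft (A) focuses "in haste", which is the manner — so Q1 → A.
Q2 asks about the location; cleft (C) focuses "in the attic", which is the location — so Q2 → C.
Q3 asks about the subject (agent); cleft (B) focuses "Idris", which is the subject (agent) — so Q3 → B.
Mapping: Q1→A, Q2→C, Q3→B.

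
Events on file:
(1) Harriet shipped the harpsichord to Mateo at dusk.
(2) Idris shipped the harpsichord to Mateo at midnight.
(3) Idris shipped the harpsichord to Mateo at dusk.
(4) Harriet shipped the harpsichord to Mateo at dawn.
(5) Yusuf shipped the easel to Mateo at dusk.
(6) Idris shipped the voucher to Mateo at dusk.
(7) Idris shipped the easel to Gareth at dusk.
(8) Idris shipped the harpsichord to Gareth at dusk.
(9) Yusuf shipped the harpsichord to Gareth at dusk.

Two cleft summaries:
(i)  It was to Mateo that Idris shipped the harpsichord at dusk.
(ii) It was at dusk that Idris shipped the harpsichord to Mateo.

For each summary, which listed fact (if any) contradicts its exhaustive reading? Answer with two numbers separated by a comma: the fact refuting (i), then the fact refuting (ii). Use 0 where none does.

(i): focus "Mateo". Looking for same agent, thing, setting (Idris / the harpsichord / at dusk) with some other recipient — fact (8) has Gareth there. Refuted.
(ii): focus "at dusk". Looking for same agent, thing, recipient (Idris / the harpsichord / Mateo) with some other setting — fact (2) has at midnight there. Refuted.

8, 2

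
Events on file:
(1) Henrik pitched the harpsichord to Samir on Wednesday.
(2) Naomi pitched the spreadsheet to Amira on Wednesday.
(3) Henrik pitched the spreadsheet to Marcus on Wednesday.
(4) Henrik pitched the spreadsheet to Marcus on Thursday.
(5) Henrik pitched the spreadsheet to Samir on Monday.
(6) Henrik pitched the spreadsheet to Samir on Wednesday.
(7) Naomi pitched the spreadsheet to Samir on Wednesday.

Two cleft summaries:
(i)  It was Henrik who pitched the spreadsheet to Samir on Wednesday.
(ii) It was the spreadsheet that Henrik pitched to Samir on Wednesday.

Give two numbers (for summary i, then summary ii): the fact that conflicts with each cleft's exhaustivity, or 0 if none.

7, 1

(i): focus "Henrik". Looking for the spreadsheet as thing and Samir as recipient and on Wednesday as setting with some other agent — fact (7) has Naomi there. Refuted.
(ii): focus "the spreadsheet". Looking for Henrik as agent and Samir as recipient and on Wednesday as setting with some other thing — fact (1) has the harpsichord there. Refuted.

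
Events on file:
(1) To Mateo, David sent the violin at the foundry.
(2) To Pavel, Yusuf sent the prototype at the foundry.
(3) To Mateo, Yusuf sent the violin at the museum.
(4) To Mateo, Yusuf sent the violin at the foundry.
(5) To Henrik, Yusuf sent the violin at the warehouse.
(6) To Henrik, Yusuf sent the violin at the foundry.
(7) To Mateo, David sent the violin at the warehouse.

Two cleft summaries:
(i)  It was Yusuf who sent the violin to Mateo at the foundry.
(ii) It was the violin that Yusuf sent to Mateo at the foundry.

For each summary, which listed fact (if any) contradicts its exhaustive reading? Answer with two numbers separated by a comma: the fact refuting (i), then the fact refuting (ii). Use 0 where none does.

Summary (i) focuses "Yusuf" (the agent); background thing = the violin, recipient = Mateo, setting = at the foundry. Fact (1) matches that background with agent = David — refutes (i).
Summary (ii) focuses "the violin" (the thing); background agent = Yusuf, recipient = Mateo, setting = at the foundry. No fact matches that background with a different thing, so 0.

1, 0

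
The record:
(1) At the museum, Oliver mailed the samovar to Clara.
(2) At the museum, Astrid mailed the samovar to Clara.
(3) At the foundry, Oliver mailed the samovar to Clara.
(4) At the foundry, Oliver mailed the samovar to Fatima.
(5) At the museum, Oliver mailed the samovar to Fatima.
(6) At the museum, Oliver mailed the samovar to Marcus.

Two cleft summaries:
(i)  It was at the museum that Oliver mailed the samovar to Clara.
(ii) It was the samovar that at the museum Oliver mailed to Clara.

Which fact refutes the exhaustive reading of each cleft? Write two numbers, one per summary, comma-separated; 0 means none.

3, 0

Summary (i) focuses "at the museum" (the setting); background agent = Oliver, thing = the samovar, recipient = Clara. Fact (3) matches that background with setting = at the foundry — refutes (i).
Summary (ii) focuses "the samovar" (the thing); background agent = Oliver, recipient = Clara, setting = at the museum. No fact matches that background with a different thing, so 0.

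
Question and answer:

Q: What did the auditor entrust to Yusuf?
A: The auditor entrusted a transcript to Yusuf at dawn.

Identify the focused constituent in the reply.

The wh-word "what" asks about the direct object.
In the answer, "the auditor" and "to Yusuf" are given — repeated from the question.
"at dawn" is also new, but it specifies the time, which is not what the question asks about — so it is not the focus.
The constituent filling the direct object gap is "a transcript"; that is the focus.

a transcript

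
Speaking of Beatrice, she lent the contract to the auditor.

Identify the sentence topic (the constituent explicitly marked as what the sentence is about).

Beatrice

The construction explicitly marks "Beatrice" as what the sentence is about — the topic.
The remainder of the clause is the comment (what is said about the topic).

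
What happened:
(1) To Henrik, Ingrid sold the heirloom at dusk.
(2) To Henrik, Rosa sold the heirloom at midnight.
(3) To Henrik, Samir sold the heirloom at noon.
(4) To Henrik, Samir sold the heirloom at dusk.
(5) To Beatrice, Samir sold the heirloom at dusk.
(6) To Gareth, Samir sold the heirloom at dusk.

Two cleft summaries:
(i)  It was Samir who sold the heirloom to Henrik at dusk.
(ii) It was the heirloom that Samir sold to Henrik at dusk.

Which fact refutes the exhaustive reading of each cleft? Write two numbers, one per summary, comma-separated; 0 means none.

(i): focus "Samir". Looking for same thing, recipient, setting (the heirloom / Henrik / at dusk) with some other agent — fact (1) has Ingrid there. Refuted.
(ii): focus "the heirloom". No fact shares same agent, recipient, setting (Samir / Henrik / at dusk) with a different thing. 0.

1, 0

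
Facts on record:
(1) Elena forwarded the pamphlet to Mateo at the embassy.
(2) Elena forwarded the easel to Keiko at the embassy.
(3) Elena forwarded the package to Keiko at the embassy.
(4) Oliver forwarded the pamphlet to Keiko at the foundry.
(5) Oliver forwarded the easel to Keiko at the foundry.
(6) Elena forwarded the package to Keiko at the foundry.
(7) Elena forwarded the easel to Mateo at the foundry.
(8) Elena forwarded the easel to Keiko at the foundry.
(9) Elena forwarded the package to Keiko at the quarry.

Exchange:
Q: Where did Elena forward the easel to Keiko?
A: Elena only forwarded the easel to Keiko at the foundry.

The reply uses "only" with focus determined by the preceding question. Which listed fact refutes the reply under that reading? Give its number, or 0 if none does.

The question "Where did ...?" targets the setting, so in the reply the focus falls on "at the foundry".
So "only" ranges over settings; the rest (same agent, thing, recipient (Elena / the easel / Keiko)) is presupposed.
Fact (2) shares the background with a different setting (at the embassy) — counterexample.
(Fact (7) would refute a reading with focus on the recipient — but that is not what the question asks.)

2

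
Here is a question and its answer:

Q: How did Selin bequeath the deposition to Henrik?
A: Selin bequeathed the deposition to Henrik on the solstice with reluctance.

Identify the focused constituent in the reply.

with reluctance

The wh-word "how" asks about the manner.
In the answer, "Selin", "the deposition" and "to Henrik" are given — repeated from the question.
"on the solstice" is also new, but it specifies the time, which is not what the question asks about — so it is not the focus.
The constituent filling the manner gap is "with reluctance"; that is the focus.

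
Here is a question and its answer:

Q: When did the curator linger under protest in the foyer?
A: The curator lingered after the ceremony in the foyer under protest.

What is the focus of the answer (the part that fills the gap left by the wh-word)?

The wh-word "when" asks about the time.
In the answer, "the curator", "under protest" and "in the foyer" are given — repeated from the question.
The constituent filling the time gap is "after the ceremony"; that is the focus and would carry nuclear stress.

after the ceremony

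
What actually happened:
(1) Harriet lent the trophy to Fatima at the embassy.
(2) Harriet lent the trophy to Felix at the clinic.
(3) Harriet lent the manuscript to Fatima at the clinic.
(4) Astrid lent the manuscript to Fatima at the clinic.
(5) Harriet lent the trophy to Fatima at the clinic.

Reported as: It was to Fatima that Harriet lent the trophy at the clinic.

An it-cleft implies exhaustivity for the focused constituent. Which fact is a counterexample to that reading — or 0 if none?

The cleft puts "Fatima" in focus and presupposes the open proposition with same agent, thing, setting (Harriet / the trophy / at the clinic).
The exhaustive reading says no other recipient fits that background.
But fact (2) also has same agent, thing, setting (Harriet / the trophy / at the clinic), with recipient = Felix — so the exhaustive reading fails.

2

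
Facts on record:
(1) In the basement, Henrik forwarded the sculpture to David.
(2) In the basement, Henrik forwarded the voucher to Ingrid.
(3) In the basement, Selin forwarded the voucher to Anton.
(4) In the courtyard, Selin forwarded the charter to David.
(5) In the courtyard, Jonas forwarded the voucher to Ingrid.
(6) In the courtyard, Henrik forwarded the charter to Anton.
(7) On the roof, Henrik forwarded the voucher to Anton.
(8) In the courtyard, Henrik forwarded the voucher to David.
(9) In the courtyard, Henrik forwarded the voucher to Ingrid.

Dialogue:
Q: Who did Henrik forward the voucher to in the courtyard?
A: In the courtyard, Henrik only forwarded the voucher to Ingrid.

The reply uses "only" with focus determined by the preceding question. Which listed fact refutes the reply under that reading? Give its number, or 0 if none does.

8

The question "Who did ... to ...?" targets the recipient, so in the reply the focus falls on "Ingrid".
So "only" ranges over recipients; the rest (same agent, thing, setting (Henrik / the voucher / in the courtyard)) is presupposed.
Fact (8) shares the background with a different recipient (David) — counterexample.
(Fact (2) would refute a reading with focus on the setting — but that is not what the question asks.)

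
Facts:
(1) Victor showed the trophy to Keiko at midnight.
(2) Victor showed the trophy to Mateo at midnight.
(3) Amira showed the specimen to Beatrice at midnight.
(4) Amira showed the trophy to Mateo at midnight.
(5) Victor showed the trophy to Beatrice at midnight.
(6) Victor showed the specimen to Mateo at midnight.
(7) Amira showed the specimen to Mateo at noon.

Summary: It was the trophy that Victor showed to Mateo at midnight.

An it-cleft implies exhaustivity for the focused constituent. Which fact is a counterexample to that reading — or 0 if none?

6

Focus of the cleft: "the trophy" (the thing). Presupposed background: same agent, recipient, setting (Victor / Mateo / at midnight).
The exhaustive reading says no other thing fits that background.
But fact (6) also has same agent, recipient, setting (Victor / Mateo / at midnight), with thing = the specimen — so the exhaustive reading fails.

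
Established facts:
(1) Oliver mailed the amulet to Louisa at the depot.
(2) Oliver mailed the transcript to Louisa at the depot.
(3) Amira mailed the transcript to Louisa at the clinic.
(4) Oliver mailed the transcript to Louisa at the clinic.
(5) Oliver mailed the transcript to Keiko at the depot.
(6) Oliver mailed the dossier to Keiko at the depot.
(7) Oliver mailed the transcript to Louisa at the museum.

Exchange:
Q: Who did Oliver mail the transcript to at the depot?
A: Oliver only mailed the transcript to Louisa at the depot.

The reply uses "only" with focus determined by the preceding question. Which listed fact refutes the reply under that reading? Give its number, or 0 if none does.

5

Answering "Who did ... to ...?" puts focus on the recipient — here, "Louisa".
So "only" ranges over recipients; the rest (same agent, thing, setting (Oliver / the transcript / at the depot)) is presupposed.
Fact (5) shares the background with a different recipient (Keiko) — counterexample.
(Fact (1) would refute a reading with focus on the thing — but that is not what the question asks.)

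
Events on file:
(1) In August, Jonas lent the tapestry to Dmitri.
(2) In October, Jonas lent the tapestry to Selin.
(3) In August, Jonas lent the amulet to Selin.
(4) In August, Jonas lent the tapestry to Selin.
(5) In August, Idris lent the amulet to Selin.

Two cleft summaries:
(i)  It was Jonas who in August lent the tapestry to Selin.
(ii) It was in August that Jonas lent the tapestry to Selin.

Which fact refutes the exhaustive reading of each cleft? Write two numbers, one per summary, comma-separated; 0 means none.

Summary (i) focuses "Jonas" (the agent); background thing = the tapestry, recipient = Selin, setting = in August. No fact matches that background with a different agent, so 0.
Summary (ii) focuses "in August" (the setting); background agent = Jonas, thing = the tapestry, recipient = Selin. Fact (2) matches that background with setting = in October — refutes (ii).

0, 2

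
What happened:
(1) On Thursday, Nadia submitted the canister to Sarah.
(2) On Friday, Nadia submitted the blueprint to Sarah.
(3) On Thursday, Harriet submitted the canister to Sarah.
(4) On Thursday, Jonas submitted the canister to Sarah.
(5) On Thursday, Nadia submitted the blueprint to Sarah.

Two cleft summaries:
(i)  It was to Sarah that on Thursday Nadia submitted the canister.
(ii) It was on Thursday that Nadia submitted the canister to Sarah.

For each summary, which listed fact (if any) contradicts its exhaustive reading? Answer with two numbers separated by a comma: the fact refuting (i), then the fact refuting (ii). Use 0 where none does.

(i): focus "Sarah". No fact shares agent = Nadia, thing = the canister, setting = on Thursday with a different recipient. 0.
(ii): focus "on Thursday". No fact shares agent = Nadia, thing = the canister, recipient = Sarah with a different setting. 0.

0, 0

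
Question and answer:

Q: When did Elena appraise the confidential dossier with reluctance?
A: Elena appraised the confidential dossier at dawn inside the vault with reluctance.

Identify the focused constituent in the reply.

The wh-word "when" asks about the time.
In the answer, "Elena", "the confidential dossier" and "with reluctance" are given — repeated from the question.
"inside the vault" is also new, but it specifies the location, which is not what the question asks about — so it is not the focus.
The constituent filling the time gap is "at dawn"; that is the focus.

at dawn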